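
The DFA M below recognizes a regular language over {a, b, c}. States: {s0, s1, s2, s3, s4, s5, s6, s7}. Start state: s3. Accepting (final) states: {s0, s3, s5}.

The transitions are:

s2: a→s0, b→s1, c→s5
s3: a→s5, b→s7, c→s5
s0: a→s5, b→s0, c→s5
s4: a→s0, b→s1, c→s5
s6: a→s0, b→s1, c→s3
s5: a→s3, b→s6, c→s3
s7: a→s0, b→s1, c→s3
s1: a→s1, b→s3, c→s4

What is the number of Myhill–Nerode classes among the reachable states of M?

Reachable states from the start: {s0,s1,s3,s4,s5,s6,s7}. Unreachable: {s2} — drop them.
Initial partition by acceptance: {s0,s3,s5} | {s1,s4,s6,s7}.
Split {s0,s3,s5} by δ(·,b) → {s3,s5} and {s0}.
Split {s1,s4,s6,s7} by δ(·,a) → {s4,s6,s7} and {s1}.
Stable partition: {s3,s5} | {s4,s6,s7} | {s0} | {s1} — 4 equivalence classes.

4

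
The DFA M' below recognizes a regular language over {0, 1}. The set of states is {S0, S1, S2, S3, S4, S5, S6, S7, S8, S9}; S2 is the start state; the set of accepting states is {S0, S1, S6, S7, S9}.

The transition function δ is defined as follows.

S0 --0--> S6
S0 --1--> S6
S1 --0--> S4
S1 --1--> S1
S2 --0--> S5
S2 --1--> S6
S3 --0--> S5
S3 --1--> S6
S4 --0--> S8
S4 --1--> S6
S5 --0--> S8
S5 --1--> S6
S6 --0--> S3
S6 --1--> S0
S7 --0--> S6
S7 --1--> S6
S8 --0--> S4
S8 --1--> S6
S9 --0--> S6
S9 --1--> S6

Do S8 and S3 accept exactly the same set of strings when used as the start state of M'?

States {S1,S7,S9} cannot be reached from the start state, so discard them.
Start with accepting vs non-accepting: {S0,S6} | {S2,S3,S4,S5,S8}.
On input 0, block {S0,S6} splits into {S0} and {S6}.
No further refinement is possible. Final partition (3 blocks): {S0} | {S2,S3,S4,S5,S8} | {S6}.
S8 and S3 lie in the same block of the stable partition, so they are equivalent — no string distinguishes them.

Yes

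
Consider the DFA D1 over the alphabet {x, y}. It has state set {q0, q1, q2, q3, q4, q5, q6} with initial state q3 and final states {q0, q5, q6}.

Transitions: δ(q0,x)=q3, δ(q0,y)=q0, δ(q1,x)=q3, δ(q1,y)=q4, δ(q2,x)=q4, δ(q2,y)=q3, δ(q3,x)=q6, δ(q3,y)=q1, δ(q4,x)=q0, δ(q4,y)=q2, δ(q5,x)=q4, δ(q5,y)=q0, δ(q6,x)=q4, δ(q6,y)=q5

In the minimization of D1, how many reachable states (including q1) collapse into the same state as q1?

2

P0 = {q0,q5,q6} | {q1,q2,q3,q4}.
Split {q1,q2,q3,q4} by δ(·,x) → {q1,q2} and {q3,q4}.
Stable partition: {q0,q5,q6} | {q1,q2} | {q3,q4} — 3 equivalence classes.
State q1 belongs to the block {q1,q2}, which has 2 states.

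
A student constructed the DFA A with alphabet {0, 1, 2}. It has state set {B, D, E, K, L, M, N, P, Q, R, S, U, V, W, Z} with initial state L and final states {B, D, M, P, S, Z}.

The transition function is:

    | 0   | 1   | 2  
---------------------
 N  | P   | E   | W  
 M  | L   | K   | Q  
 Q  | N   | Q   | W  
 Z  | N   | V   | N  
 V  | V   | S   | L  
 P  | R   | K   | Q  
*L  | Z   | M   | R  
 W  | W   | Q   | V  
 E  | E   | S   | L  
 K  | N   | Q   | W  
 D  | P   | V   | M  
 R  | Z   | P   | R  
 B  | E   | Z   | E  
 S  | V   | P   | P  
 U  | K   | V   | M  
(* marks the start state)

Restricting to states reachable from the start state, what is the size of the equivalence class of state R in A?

2

First remove the unreachable states {B,D,U}; 12 states remain.
Start with accepting vs non-accepting: {M,P,S,Z} | {E,K,L,N,Q,R,V,W}.
Refine {M,P,S,Z} on symbol 1: members go to different blocks, giving {M,P,Z} and {S}.
Refine {E,K,L,N,Q,R,V,W} on symbol 0: members go to different blocks, giving {E,K,Q,V,W} and {L,N,R}.
Refine {M,P,Z} on symbol 2: members go to different blocks, giving {M,P} and {Z}.
Refine {E,K,Q,V,W} on symbol 0: members go to different blocks, giving {E,V,W} and {K,Q}.
Refine {E,V,W} on symbol 1: members go to different blocks, giving {E,V} and {W}.
On input 0, block {L,N,R} splits into {L,R} and {N}.
Stable partition: {M,P} | {E,V} | {S} | {L,R} | {Z} | {K,Q} | {W} | {N} — 8 equivalence classes.
State R belongs to the block {L,R}, which has 2 states.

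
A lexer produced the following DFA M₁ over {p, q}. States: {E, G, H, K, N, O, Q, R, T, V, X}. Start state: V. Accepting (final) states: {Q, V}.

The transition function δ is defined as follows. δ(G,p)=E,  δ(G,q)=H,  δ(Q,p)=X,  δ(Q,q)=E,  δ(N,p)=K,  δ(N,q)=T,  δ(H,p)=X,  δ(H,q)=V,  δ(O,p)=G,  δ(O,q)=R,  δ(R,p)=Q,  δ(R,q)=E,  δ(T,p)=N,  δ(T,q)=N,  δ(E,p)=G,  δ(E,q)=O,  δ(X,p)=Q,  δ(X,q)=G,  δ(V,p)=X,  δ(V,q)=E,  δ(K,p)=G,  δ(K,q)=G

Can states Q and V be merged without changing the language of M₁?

Yes

Reachable states from the start: {E,G,H,O,Q,R,V,X}. Unreachable: {K,N,T} — drop them.
Initial partition by acceptance: {Q,V} | {E,G,H,O,R,X}.
On input p, block {E,G,H,O,R,X} splits into {E,G,H,O} and {R,X}.
Refine {E,G,H,O} on symbol p: members go to different blocks, giving {E,G,O} and {H}.
Refine {E,G,O} on symbol q: members go to different blocks, giving {E} and {G} and {O}.
Refine {R,X} on symbol q: members go to different blocks, giving {X} and {R}.
No further refinement is possible. Final partition (7 blocks): {Q,V} | {E} | {X} | {H} | {G} | {O} | {R}.
Q and V lie in the same block of the stable partition, so they are equivalent — no string distinguishes them.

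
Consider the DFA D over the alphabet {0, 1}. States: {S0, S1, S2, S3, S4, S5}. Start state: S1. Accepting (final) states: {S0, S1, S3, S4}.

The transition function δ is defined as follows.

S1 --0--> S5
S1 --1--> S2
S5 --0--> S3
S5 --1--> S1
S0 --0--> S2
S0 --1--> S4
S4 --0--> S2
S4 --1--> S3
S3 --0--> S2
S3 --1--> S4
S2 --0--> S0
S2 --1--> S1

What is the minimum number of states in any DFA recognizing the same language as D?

All states are reachable from the start state.
Start with accepting vs non-accepting: {S0,S1,S3,S4} | {S2,S5}.
Split {S0,S1,S3,S4} by δ(·,1) → {S0,S3,S4} and {S1}.
No further refinement is possible. Final partition (3 blocks): {S0,S3,S4} | {S2,S5} | {S1}.

3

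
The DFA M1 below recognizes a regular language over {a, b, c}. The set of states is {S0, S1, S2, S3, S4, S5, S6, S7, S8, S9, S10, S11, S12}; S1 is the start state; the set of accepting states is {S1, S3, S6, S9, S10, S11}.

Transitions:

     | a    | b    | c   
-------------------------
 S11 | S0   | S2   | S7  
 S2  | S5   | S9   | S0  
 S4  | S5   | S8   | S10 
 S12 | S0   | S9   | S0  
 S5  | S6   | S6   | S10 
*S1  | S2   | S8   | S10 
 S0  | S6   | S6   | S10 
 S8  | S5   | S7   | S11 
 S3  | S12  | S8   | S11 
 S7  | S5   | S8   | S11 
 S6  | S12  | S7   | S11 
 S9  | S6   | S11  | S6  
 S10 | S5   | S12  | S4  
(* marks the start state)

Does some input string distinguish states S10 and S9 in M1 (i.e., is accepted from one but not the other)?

Yes

Reachable states from the start: {S0,S1,S2,S4,S5,S6,S7,S8,S9,S10,S11,S12}. Unreachable: {S3} — drop them.
Initial partition by acceptance: {S1,S6,S9,S10,S11} | {S0,S2,S4,S5,S7,S8,S12}.
On input a, block {S1,S6,S9,S10,S11} splits into {S1,S6,S10,S11} and {S9}.
On input c, block {S1,S6,S10,S11} splits into {S1,S6} and {S10,S11}.
Refine {S0,S2,S4,S5,S7,S8,S12} on symbol a: members go to different blocks, giving {S2,S4,S7,S8,S12} and {S0,S5}.
On input b, block {S2,S4,S7,S8,S12} splits into {S4,S7,S8} and {S2,S12}.
Stable partition: {S1,S6} | {S4,S7,S8} | {S9} | {S10,S11} | {S0,S5} | {S2,S12} — 6 equivalence classes.
S10 and S9 end up in different blocks, so they are distinguishable. For instance, the string 'a' is accepted from only S9.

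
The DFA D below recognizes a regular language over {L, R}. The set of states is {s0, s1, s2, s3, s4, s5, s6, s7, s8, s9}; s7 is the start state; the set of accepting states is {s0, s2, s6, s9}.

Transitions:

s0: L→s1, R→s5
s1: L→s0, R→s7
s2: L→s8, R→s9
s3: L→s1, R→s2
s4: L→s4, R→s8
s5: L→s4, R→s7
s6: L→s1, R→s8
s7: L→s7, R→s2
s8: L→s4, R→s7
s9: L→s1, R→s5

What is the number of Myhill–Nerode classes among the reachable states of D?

6

First remove the unreachable states {s3,s6}; 8 states remain.
Start with accepting vs non-accepting: {s0,s2,s9} | {s1,s4,s5,s7,s8}.
Refine {s0,s2,s9} on symbol R: members go to different blocks, giving {s0,s9} and {s2}.
On input L, block {s1,s4,s5,s7,s8} splits into {s4,s5,s7,s8} and {s1}.
On input R, block {s4,s5,s7,s8} splits into {s4,s5,s8} and {s7}.
On input R, block {s4,s5,s8} splits into {s5,s8} and {s4}.
The partition is now stable with 6 blocks: {s0,s9} | {s5,s8} | {s2} | {s1} | {s7} | {s4}.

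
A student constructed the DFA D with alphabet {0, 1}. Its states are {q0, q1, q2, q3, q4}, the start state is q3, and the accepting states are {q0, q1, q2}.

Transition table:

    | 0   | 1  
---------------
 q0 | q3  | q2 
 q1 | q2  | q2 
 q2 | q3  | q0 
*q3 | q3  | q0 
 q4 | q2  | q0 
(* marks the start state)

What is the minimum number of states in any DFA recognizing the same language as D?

Reachable states from the start: {q0,q2,q3}. Unreachable: {q1,q4} — drop them.
Start with accepting vs non-accepting: {q0,q2} | {q3}.
Stable partition: {q0,q2} | {q3} — 2 equivalence classes.

2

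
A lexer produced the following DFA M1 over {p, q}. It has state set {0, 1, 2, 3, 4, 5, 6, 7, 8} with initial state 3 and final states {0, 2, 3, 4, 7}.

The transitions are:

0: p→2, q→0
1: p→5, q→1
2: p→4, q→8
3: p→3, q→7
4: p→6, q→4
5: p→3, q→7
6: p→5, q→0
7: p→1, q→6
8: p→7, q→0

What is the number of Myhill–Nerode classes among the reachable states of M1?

9

All states are reachable from the start state.
Initial partition by acceptance: {0,2,3,4,7} | {1,5,6,8}.
Refine {0,2,3,4,7} on symbol p: members go to different blocks, giving {0,2,3} and {4,7}.
On input p, block {0,2,3} splits into {0,3} and {2}.
Refine {0,3} on symbol p: members go to different blocks, giving {0} and {3}.
Split {1,5,6,8} by δ(·,p) → {1,6} and {5} and {8}.
Refine {1,6} on symbol q: members go to different blocks, giving {1} and {6}.
Refine {4,7} on symbol p: members go to different blocks, giving {4} and {7}.
The partition is now stable with 9 blocks: {0} | {1} | {4} | {2} | {3} | {5} | {8} | {6} | {7}.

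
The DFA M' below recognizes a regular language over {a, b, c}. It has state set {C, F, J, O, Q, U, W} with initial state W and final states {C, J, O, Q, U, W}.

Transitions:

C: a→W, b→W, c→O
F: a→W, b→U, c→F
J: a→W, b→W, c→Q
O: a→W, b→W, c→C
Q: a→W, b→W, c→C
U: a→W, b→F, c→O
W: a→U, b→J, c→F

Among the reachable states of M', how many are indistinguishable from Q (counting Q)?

4

All states are reachable from the start state.
P0 = {C,J,O,Q,U,W} | {F}.
Split {C,J,O,Q,U,W} by δ(·,b) → {C,J,O,Q,W} and {U}.
Split {C,J,O,Q,W} by δ(·,a) → {C,J,O,Q} and {W}.
Stable partition: {C,J,O,Q} | {F} | {U} | {W} — 4 equivalence classes.
The equivalence class containing Q is {C,J,O,Q}, of size 4.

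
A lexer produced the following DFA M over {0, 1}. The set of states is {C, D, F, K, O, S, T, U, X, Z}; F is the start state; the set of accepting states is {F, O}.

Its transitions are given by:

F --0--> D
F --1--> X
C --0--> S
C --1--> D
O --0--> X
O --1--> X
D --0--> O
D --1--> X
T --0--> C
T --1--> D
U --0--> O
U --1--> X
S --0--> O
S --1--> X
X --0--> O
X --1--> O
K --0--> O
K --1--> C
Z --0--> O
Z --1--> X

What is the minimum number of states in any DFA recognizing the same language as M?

4

First remove the unreachable states {C,K,S,T,U,Z}; 4 states remain.
Initial partition by acceptance: {F,O} | {D,X}.
Split {D,X} by δ(·,1) → {D} and {X}.
On input 0, block {F,O} splits into {F} and {O}.
No further refinement is possible. Final partition (4 blocks): {F} | {D} | {X} | {O}.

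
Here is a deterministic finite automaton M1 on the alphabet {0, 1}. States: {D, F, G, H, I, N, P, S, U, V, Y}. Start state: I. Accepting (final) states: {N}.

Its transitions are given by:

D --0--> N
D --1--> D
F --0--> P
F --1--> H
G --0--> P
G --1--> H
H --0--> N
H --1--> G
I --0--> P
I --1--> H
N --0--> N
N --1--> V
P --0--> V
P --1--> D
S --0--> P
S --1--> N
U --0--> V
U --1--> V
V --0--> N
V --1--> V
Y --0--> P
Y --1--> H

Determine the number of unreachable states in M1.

Starting at I and following transitions, the reachable set is {D, G, H, I, N, P, V}. That leaves F, S, U, Y unreachable — 4 in total.

4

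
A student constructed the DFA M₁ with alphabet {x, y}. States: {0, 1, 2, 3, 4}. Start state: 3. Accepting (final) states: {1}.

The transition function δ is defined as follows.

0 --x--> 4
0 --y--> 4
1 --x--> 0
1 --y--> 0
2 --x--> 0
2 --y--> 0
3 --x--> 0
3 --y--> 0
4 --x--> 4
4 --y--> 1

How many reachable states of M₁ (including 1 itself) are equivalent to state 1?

1

Reachable states from the start: {0,1,3,4}. Unreachable: {2} — drop them.
Start with accepting vs non-accepting: {1} | {0,3,4}.
On input y, block {0,3,4} splits into {0,3} and {4}.
Split {0,3} by δ(·,x) → {0} and {3}.
No further refinement is possible. Final partition (4 blocks): {1} | {0} | {4} | {3}.
The equivalence class containing 1 is {1}, of size 1.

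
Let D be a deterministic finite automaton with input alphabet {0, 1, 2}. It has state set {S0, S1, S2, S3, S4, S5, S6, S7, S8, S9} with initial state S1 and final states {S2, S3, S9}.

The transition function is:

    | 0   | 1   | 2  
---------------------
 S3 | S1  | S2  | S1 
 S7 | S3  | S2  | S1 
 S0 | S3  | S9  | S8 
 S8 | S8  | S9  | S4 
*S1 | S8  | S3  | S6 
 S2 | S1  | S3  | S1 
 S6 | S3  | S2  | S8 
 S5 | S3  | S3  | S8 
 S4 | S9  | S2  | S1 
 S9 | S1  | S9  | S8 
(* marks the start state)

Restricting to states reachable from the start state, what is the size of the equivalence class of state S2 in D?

States {S0,S5,S7} cannot be reached from the start state, so discard them.
P0 = {S2,S3,S9} | {S1,S4,S6,S8}.
Split {S1,S4,S6,S8} by δ(·,0) → {S1,S8} and {S4,S6}.
No further refinement is possible. Final partition (3 blocks): {S2,S3,S9} | {S1,S8} | {S4,S6}.
State S2 belongs to the block {S2,S3,S9}, which has 3 states.

3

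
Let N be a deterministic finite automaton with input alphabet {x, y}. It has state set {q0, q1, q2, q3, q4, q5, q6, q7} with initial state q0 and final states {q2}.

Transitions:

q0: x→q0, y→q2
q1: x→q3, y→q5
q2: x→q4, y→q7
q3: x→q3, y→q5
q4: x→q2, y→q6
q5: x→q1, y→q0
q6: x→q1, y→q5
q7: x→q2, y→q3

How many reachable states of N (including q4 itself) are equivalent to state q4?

All states are reachable from the start state.
P0 = {q2} | {q0,q1,q3,q4,q5,q6,q7}.
Refine {q0,q1,q3,q4,q5,q6,q7} on symbol x: members go to different blocks, giving {q0,q1,q3,q5,q6} and {q4,q7}.
On input y, block {q0,q1,q3,q5,q6} splits into {q1,q3,q5,q6} and {q0}.
On input y, block {q1,q3,q5,q6} splits into {q1,q3,q6} and {q5}.
No further refinement is possible. Final partition (5 blocks): {q2} | {q1,q3,q6} | {q4,q7} | {q0} | {q5}.
State q4 belongs to the block {q4,q7}, which has 2 states.

2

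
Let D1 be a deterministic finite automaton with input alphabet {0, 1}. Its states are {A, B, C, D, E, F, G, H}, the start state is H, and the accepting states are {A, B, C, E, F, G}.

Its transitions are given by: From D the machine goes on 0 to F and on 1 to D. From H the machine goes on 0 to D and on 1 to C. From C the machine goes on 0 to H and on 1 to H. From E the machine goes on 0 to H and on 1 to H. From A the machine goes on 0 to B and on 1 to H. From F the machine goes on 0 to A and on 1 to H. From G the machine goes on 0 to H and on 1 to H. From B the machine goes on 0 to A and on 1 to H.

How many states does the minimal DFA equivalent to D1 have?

States {E,G} cannot be reached from the start state, so discard them.
Start with accepting vs non-accepting: {A,B,C,F} | {D,H}.
Refine {A,B,C,F} on symbol 0: members go to different blocks, giving {A,B,F} and {C}.
Refine {D,H} on symbol 0: members go to different blocks, giving {D} and {H}.
No further refinement is possible. Final partition (4 blocks): {A,B,F} | {D} | {C} | {H}.

4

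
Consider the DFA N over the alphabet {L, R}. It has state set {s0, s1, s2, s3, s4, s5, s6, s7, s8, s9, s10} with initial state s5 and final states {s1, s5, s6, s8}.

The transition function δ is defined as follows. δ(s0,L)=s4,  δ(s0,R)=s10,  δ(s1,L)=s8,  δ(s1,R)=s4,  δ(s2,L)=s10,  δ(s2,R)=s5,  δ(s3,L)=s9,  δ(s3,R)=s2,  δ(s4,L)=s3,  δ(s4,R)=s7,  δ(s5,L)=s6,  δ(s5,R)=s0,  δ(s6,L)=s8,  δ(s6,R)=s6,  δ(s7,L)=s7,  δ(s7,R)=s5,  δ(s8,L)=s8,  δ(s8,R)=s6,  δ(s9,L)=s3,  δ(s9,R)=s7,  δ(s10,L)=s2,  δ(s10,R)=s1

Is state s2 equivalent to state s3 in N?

All states are reachable from the start state.
P0 = {s1,s5,s6,s8} | {s0,s2,s3,s4,s7,s9,s10}.
On input R, block {s1,s5,s6,s8} splits into {s1,s5} and {s6,s8}.
Refine {s0,s2,s3,s4,s7,s9,s10} on symbol R: members go to different blocks, giving {s0,s3,s4,s9} and {s2,s7,s10}.
The partition is now stable with 4 blocks: {s1,s5} | {s0,s3,s4,s9} | {s6,s8} | {s2,s7,s10}.
s2 and s3 end up in different blocks, so they are distinguishable. For instance, the string 'R' is accepted from only s2.

No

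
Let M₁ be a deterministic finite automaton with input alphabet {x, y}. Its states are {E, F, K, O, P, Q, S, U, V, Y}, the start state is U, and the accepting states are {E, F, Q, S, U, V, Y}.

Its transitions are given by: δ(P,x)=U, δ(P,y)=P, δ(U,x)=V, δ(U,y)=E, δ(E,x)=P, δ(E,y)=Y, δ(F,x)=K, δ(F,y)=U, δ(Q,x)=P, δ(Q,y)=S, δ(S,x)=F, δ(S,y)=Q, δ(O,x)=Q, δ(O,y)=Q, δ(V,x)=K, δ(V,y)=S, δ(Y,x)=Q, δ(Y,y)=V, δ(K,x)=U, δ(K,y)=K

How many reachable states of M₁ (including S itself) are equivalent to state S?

States {O} cannot be reached from the start state, so discard them.
Initial partition by acceptance: {E,F,Q,S,U,V,Y} | {K,P}.
On input x, block {E,F,Q,S,U,V,Y} splits into {E,F,Q,V} and {S,U,Y}.
Stable partition: {E,F,Q,V} | {K,P} | {S,U,Y} — 3 equivalence classes.
The equivalence class containing S is {S,U,Y}, of size 3.

3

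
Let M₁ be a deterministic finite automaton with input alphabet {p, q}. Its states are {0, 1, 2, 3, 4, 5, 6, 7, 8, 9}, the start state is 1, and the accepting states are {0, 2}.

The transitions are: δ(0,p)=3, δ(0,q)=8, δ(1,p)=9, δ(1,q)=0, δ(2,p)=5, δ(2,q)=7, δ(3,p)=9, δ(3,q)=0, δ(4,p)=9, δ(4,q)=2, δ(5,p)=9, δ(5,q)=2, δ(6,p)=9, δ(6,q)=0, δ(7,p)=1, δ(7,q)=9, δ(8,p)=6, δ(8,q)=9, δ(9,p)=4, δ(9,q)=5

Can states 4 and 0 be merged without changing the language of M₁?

Every state is reachable, so we keep all 10.
Start with accepting vs non-accepting: {0,2} | {1,3,4,5,6,7,8,9}.
Refine {1,3,4,5,6,7,8,9} on symbol q: members go to different blocks, giving {1,3,4,5,6} and {7,8,9}.
On input q, block {7,8,9} splits into {7,8} and {9}.
Stable partition: {0,2} | {1,3,4,5,6} | {7,8} | {9} — 4 equivalence classes.
4 and 0 end up in different blocks, so they are distinguishable. For instance, the string 'ε' is accepted from only 0.

No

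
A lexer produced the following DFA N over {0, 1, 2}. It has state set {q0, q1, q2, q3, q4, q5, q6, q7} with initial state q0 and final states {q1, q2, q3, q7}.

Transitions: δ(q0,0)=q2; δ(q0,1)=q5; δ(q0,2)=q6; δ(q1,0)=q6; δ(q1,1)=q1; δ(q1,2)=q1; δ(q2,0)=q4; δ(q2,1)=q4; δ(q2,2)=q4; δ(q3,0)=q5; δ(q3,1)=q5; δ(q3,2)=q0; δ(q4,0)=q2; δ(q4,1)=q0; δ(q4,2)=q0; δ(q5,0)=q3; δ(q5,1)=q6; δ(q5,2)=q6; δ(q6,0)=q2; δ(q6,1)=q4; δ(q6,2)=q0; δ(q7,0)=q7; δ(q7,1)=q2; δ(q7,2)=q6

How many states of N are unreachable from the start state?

No path from q0 leads to q1, q7; the other 6 states are all reachable.

2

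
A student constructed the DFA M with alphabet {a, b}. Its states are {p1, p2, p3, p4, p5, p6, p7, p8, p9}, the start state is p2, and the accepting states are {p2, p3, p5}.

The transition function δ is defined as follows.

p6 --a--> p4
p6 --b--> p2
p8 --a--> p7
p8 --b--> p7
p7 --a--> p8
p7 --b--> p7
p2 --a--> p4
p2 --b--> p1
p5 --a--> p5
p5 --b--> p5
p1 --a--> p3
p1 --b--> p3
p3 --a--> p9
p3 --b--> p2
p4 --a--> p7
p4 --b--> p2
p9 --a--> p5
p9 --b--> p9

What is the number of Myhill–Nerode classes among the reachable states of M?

States {p6} cannot be reached from the start state, so discard them.
Initial partition by acceptance: {p2,p3,p5} | {p1,p4,p7,p8,p9}.
On input a, block {p2,p3,p5} splits into {p2,p3} and {p5}.
Refine {p2,p3} on symbol b: members go to different blocks, giving {p2} and {p3}.
Refine {p1,p4,p7,p8,p9} on symbol a: members go to different blocks, giving {p4,p7,p8} and {p1} and {p9}.
Split {p4,p7,p8} by δ(·,b) → {p7,p8} and {p4}.
Stable partition: {p2} | {p7,p8} | {p5} | {p3} | {p1} | {p9} | {p4} — 7 equivalence classes.

7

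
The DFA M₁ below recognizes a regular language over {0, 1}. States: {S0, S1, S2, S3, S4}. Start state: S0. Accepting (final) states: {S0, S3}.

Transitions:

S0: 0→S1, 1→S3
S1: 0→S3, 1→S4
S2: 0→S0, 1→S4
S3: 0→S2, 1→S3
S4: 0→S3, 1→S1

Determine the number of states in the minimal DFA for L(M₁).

2

Every state is reachable, so we keep all 5.
P0 = {S0,S3} | {S1,S2,S4}.
No further refinement is possible. Final partition (2 blocks): {S0,S3} | {S1,S2,S4}.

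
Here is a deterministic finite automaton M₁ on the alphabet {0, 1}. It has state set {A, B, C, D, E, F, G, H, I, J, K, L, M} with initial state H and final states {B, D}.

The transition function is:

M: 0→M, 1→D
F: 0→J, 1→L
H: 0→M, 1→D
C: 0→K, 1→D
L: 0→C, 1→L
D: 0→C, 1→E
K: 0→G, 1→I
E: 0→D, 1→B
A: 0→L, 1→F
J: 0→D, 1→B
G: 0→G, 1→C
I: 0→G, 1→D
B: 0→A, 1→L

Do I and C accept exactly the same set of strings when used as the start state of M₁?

Yes

Initial partition by acceptance: {B,D} | {A,C,E,F,G,H,I,J,K,L,M}.
On input 0, block {A,C,E,F,G,H,I,J,K,L,M} splits into {A,C,F,G,H,I,K,L,M} and {E,J}.
Refine {B,D} on symbol 1: members go to different blocks, giving {B} and {D}.
Split {A,C,F,G,H,I,K,L,M} by δ(·,0) → {A,C,G,H,I,K,L,M} and {F}.
Split {A,C,G,H,I,K,L,M} by δ(·,1) → {C,H,I,M} and {G,K,L} and {A}.
On input 0, block {C,H,I,M} splits into {C,I} and {H,M}.
Split {G,K,L} by δ(·,0) → {G,K} and {L}.
Stable partition: {B} | {C,I} | {E,J} | {D} | {F} | {G,K} | {A} | {H,M} | {L} — 9 equivalence classes.
I and C lie in the same block of the stable partition, so they are equivalent — no string distinguishes them.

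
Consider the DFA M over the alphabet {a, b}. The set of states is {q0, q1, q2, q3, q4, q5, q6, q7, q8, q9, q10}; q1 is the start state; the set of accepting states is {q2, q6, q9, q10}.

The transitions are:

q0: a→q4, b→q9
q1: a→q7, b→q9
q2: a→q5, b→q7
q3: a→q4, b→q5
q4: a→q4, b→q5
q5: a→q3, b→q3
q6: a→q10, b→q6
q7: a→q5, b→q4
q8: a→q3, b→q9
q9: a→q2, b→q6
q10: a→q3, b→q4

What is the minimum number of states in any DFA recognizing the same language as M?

4

Reachable states from the start: {q1,q2,q3,q4,q5,q6,q7,q9,q10}. Unreachable: {q0,q8} — drop them.
Start with accepting vs non-accepting: {q2,q6,q9,q10} | {q1,q3,q4,q5,q7}.
Split {q2,q6,q9,q10} by δ(·,a) → {q2,q10} and {q6,q9}.
Refine {q1,q3,q4,q5,q7} on symbol b: members go to different blocks, giving {q3,q4,q5,q7} and {q1}.
The partition is now stable with 4 blocks: {q2,q10} | {q3,q4,q5,q7} | {q6,q9} | {q1}.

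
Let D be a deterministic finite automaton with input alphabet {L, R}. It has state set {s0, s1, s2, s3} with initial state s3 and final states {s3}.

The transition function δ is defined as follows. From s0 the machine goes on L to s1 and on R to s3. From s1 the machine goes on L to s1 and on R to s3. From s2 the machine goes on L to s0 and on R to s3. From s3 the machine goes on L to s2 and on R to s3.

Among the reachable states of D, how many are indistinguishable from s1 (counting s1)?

Start with accepting vs non-accepting: {s3} | {s0,s1,s2}.
The partition is now stable with 2 blocks: {s3} | {s0,s1,s2}.
The equivalence class containing s1 is {s0,s1,s2}, of size 3.

3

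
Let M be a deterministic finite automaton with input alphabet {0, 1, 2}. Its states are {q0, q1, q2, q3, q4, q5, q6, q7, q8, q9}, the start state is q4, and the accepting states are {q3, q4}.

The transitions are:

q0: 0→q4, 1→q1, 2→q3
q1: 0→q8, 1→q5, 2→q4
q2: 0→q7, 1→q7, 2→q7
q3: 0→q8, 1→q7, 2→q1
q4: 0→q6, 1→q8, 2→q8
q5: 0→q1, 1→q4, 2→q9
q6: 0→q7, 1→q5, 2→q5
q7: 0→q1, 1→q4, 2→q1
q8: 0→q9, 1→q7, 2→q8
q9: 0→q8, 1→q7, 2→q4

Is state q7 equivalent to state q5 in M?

First remove the unreachable states {q0,q2,q3}; 7 states remain.
P0 = {q4} | {q1,q5,q6,q7,q8,q9}.
On input 1, block {q1,q5,q6,q7,q8,q9} splits into {q1,q6,q8,q9} and {q5,q7}.
On input 0, block {q1,q6,q8,q9} splits into {q1,q8,q9} and {q6}.
On input 2, block {q1,q8,q9} splits into {q1,q9} and {q8}.
The partition is now stable with 5 blocks: {q4} | {q1,q9} | {q5,q7} | {q6} | {q8}.
q7 and q5 lie in the same block of the stable partition, so they are equivalent — no string distinguishes them.

Yes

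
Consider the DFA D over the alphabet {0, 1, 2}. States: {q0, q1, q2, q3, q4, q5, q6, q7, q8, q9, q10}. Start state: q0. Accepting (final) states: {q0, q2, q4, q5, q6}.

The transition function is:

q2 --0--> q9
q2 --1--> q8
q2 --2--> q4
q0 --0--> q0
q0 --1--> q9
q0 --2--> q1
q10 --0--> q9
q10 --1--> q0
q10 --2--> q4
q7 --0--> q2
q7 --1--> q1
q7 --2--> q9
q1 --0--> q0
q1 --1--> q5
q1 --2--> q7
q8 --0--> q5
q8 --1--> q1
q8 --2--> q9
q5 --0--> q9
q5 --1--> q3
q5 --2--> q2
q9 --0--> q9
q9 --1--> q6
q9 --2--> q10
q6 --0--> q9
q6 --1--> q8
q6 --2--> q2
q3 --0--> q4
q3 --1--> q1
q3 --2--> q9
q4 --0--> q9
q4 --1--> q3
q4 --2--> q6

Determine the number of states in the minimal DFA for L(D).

6

Every state is reachable, so we keep all 11.
P0 = {q0,q2,q4,q5,q6} | {q1,q3,q7,q8,q9,q10}.
Refine {q0,q2,q4,q5,q6} on symbol 0: members go to different blocks, giving {q2,q4,q5,q6} and {q0}.
Refine {q1,q3,q7,q8,q9,q10} on symbol 0: members go to different blocks, giving {q3,q7,q8} and {q9,q10} and {q1}.
On input 1, block {q9,q10} splits into {q9} and {q10}.
No further refinement is possible. Final partition (6 blocks): {q2,q4,q5,q6} | {q3,q7,q8} | {q0} | {q9} | {q1} | {q10}.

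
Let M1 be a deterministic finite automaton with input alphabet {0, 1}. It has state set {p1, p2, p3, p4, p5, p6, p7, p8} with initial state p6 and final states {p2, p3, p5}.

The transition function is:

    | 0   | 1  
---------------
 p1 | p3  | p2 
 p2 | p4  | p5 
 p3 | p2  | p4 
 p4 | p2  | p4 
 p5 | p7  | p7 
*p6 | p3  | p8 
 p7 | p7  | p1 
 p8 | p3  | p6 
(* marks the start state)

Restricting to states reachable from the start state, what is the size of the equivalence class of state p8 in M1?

P0 = {p2,p3,p5} | {p1,p4,p6,p7,p8}.
Split {p2,p3,p5} by δ(·,0) → {p2,p5} and {p3}.
On input 1, block {p2,p5} splits into {p2} and {p5}.
Split {p1,p4,p6,p7,p8} by δ(·,0) → {p1,p6,p8} and {p4} and {p7}.
On input 1, block {p1,p6,p8} splits into {p6,p8} and {p1}.
The partition is now stable with 7 blocks: {p2} | {p6,p8} | {p3} | {p5} | {p4} | {p7} | {p1}.
State p8 belongs to the block {p6,p8}, which has 2 states.

2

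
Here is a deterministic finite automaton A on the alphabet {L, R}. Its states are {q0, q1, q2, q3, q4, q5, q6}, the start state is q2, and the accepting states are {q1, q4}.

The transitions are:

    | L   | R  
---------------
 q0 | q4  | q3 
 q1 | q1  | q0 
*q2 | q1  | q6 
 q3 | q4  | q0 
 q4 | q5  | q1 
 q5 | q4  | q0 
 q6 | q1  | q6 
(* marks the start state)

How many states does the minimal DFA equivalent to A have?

P0 = {q1,q4} | {q0,q2,q3,q5,q6}.
Split {q1,q4} by δ(·,L) → {q1} and {q4}.
Split {q0,q2,q3,q5,q6} by δ(·,L) → {q0,q3,q5} and {q2,q6}.
No further refinement is possible. Final partition (4 blocks): {q1} | {q0,q3,q5} | {q4} | {q2,q6}.

4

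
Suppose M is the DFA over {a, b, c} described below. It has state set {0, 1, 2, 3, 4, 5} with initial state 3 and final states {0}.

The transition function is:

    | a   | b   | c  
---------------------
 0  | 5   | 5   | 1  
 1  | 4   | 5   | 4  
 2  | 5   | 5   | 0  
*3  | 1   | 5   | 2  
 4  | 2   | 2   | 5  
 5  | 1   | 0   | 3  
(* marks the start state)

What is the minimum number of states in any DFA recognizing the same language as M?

6

Every state is reachable, so we keep all 6.
P0 = {0} | {1,2,3,4,5}.
Split {1,2,3,4,5} by δ(·,b) → {1,2,3,4} and {5}.
Split {1,2,3,4} by δ(·,a) → {1,3,4} and {2}.
Refine {1,3,4} on symbol a: members go to different blocks, giving {1,3} and {4}.
Split {1,3} by δ(·,a) → {1} and {3}.
Stable partition: {0} | {1} | {5} | {2} | {4} | {3} — 6 equivalence classes.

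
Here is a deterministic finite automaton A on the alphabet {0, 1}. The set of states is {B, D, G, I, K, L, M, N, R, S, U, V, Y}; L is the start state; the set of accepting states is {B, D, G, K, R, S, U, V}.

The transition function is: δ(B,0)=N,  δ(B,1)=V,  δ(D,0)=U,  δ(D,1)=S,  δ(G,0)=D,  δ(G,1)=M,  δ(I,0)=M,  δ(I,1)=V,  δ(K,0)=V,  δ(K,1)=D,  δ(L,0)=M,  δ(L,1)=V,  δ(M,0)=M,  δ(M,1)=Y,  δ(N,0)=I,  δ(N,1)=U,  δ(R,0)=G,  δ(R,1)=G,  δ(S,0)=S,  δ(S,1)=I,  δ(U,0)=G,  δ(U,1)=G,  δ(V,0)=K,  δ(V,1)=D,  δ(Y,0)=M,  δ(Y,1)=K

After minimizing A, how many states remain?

First remove the unreachable states {B,N,R}; 10 states remain.
Start with accepting vs non-accepting: {D,G,K,S,U,V} | {I,L,M,Y}.
Split {D,G,K,S,U,V} by δ(·,1) → {D,K,U,V} and {G,S}.
Refine {D,K,U,V} on symbol 0: members go to different blocks, giving {D,K,V} and {U}.
Split {D,K,V} by δ(·,0) → {K,V} and {D}.
Split {I,L,M,Y} by δ(·,1) → {I,L,Y} and {M}.
Refine {G,S} on symbol 0: members go to different blocks, giving {S} and {G}.
No further refinement is possible. Final partition (7 blocks): {K,V} | {I,L,Y} | {S} | {U} | {D} | {M} | {G}.

7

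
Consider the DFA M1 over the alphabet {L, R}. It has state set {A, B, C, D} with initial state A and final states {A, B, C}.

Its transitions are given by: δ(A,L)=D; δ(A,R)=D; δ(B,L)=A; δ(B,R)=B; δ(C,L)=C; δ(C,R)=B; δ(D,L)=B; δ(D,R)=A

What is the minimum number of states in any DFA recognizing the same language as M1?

3

Reachable states from the start: {A,B,D}. Unreachable: {C} — drop them.
P0 = {A,B} | {D}.
On input L, block {A,B} splits into {A} and {B}.
The partition is now stable with 3 blocks: {A} | {D} | {B}.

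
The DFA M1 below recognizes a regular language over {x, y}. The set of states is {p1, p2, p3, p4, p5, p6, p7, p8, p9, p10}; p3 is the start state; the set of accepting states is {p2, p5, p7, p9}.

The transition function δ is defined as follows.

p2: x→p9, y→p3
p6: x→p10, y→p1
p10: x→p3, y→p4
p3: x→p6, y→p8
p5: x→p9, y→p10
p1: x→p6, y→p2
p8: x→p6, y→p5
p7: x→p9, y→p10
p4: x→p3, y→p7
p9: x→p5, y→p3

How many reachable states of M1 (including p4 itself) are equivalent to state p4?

All states are reachable from the start state.
P0 = {p2,p5,p7,p9} | {p1,p3,p4,p6,p8,p10}.
On input y, block {p1,p3,p4,p6,p8,p10} splits into {p1,p4,p8} and {p3,p6,p10}.
Stable partition: {p2,p5,p7,p9} | {p1,p4,p8} | {p3,p6,p10} — 3 equivalence classes.
State p4 belongs to the block {p1,p4,p8}, which has 3 states.

3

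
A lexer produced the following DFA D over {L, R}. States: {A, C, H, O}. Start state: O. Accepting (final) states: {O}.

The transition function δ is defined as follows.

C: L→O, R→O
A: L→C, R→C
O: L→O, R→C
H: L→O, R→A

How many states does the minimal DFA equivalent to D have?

States {A,H} cannot be reached from the start state, so discard them.
P0 = {O} | {C}.
Stable partition: {O} | {C} — 2 equivalence classes.

2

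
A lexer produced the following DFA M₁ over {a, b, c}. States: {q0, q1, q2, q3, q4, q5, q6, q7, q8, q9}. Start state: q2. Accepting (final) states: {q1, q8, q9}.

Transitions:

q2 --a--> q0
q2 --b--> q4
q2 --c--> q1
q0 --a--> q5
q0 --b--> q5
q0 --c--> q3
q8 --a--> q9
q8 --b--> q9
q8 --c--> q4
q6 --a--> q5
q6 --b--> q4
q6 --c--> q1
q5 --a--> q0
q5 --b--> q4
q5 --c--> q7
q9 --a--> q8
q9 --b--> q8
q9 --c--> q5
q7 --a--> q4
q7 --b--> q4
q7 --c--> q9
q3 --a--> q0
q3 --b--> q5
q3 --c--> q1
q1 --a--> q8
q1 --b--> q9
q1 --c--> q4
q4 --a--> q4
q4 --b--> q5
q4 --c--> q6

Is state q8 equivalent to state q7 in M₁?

Every state is reachable, so we keep all 10.
P0 = {q1,q8,q9} | {q0,q2,q3,q4,q5,q6,q7}.
On input c, block {q0,q2,q3,q4,q5,q6,q7} splits into {q2,q3,q6,q7} and {q0,q4,q5}.
Stable partition: {q1,q8,q9} | {q2,q3,q6,q7} | {q0,q4,q5} — 3 equivalence classes.
q8 and q7 end up in different blocks, so they are distinguishable. For instance, the string 'ε' is accepted from only q8.

No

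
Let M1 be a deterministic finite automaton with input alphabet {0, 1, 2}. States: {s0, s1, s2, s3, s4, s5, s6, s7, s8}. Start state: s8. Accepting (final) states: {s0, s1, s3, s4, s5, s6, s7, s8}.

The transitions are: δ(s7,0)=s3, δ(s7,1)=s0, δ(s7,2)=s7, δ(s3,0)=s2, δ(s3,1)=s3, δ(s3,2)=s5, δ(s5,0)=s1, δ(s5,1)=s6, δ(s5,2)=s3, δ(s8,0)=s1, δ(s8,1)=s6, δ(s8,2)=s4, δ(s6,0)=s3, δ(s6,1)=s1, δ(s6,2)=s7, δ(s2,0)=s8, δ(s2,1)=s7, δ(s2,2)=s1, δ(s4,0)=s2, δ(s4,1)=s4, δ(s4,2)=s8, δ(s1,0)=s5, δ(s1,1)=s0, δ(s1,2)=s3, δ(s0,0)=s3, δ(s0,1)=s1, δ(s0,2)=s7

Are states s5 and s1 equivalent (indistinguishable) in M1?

Initial partition by acceptance: {s0,s1,s3,s4,s5,s6,s7,s8} | {s2}.
Split {s0,s1,s3,s4,s5,s6,s7,s8} by δ(·,0) → {s0,s1,s5,s6,s7,s8} and {s3,s4}.
On input 0, block {s0,s1,s5,s6,s7,s8} splits into {s0,s6,s7} and {s1,s5,s8}.
On input 1, block {s0,s6,s7} splits into {s0,s6} and {s7}.
Stable partition: {s0,s6} | {s2} | {s3,s4} | {s1,s5,s8} | {s7} — 5 equivalence classes.
s5 and s1 lie in the same block of the stable partition, so they are equivalent — no string distinguishes them.

Yes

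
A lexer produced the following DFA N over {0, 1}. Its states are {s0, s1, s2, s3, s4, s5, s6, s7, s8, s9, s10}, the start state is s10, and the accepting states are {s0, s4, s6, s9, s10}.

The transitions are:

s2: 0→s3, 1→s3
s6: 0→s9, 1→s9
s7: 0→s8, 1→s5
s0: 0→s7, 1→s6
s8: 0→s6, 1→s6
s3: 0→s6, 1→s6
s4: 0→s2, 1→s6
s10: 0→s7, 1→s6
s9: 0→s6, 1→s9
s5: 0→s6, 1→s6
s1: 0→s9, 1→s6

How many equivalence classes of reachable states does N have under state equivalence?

4

States {s0,s1,s2,s3,s4} cannot be reached from the start state, so discard them.
P0 = {s6,s9,s10} | {s5,s7,s8}.
Refine {s6,s9,s10} on symbol 0: members go to different blocks, giving {s6,s9} and {s10}.
Split {s5,s7,s8} by δ(·,0) → {s5,s8} and {s7}.
No further refinement is possible. Final partition (4 blocks): {s6,s9} | {s5,s8} | {s10} | {s7}.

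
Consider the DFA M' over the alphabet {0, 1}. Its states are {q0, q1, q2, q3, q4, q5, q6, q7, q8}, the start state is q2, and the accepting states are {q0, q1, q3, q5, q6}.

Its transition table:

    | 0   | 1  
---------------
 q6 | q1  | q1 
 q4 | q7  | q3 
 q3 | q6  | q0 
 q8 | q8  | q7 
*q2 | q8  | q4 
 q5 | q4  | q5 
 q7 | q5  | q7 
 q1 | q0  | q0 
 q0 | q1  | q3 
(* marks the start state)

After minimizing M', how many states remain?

All states are reachable from the start state.
P0 = {q0,q1,q3,q5,q6} | {q2,q4,q7,q8}.
Refine {q0,q1,q3,q5,q6} on symbol 0: members go to different blocks, giving {q0,q1,q3,q6} and {q5}.
Split {q2,q4,q7,q8} by δ(·,0) → {q2,q4,q8} and {q7}.
Split {q2,q4,q8} by δ(·,0) → {q2,q8} and {q4}.
Refine {q2,q8} on symbol 1: members go to different blocks, giving {q2} and {q8}.
The partition is now stable with 6 blocks: {q0,q1,q3,q6} | {q2} | {q5} | {q7} | {q4} | {q8}.

6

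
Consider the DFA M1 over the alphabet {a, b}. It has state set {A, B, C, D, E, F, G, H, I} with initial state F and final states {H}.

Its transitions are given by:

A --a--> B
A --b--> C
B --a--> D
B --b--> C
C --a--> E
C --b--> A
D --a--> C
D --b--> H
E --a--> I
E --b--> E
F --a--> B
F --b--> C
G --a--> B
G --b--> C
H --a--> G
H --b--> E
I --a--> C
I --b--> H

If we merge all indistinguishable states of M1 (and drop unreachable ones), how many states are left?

6

Every state is reachable, so we keep all 9.
Initial partition by acceptance: {H} | {A,B,C,D,E,F,G,I}.
Refine {A,B,C,D,E,F,G,I} on symbol b: members go to different blocks, giving {A,B,C,E,F,G} and {D,I}.
Refine {A,B,C,E,F,G} on symbol a: members go to different blocks, giving {A,C,F,G} and {B,E}.
Split {B,E} by δ(·,b) → {B} and {E}.
Split {A,C,F,G} by δ(·,a) → {A,F,G} and {C}.
The partition is now stable with 6 blocks: {H} | {A,F,G} | {D,I} | {B} | {E} | {C}.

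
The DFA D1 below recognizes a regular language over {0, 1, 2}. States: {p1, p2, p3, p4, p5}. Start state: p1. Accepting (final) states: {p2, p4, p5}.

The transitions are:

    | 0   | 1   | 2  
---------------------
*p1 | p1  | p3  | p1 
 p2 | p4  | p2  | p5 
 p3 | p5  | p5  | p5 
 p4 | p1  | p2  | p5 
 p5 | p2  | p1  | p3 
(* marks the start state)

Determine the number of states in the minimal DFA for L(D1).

5

Every state is reachable, so we keep all 5.
Start with accepting vs non-accepting: {p2,p4,p5} | {p1,p3}.
Split {p2,p4,p5} by δ(·,0) → {p2,p5} and {p4}.
On input 0, block {p2,p5} splits into {p2} and {p5}.
Refine {p1,p3} on symbol 0: members go to different blocks, giving {p1} and {p3}.
Stable partition: {p2} | {p1} | {p4} | {p5} | {p3} — 5 equivalence classes.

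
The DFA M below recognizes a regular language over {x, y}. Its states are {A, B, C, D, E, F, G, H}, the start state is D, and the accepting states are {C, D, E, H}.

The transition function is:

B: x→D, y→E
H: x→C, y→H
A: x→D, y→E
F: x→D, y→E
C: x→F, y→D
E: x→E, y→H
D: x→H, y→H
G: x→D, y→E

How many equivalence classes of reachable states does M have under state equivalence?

First remove the unreachable states {A,B,G}; 5 states remain.
P0 = {C,D,E,H} | {F}.
On input x, block {C,D,E,H} splits into {D,E,H} and {C}.
Refine {D,E,H} on symbol x: members go to different blocks, giving {D,E} and {H}.
Refine {D,E} on symbol x: members go to different blocks, giving {D} and {E}.
No further refinement is possible. Final partition (5 blocks): {D} | {F} | {C} | {H} | {E}.

5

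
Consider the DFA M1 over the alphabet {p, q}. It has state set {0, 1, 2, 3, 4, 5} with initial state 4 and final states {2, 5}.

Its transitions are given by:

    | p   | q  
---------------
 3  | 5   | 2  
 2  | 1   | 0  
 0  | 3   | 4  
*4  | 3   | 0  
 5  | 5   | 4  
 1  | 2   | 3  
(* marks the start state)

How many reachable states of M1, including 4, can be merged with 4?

Start with accepting vs non-accepting: {2,5} | {0,1,3,4}.
Refine {2,5} on symbol p: members go to different blocks, giving {2} and {5}.
Refine {0,1,3,4} on symbol p: members go to different blocks, giving {0,4} and {1} and {3}.
Stable partition: {2} | {0,4} | {5} | {1} | {3} — 5 equivalence classes.
The equivalence class containing 4 is {0,4}, of size 2.

2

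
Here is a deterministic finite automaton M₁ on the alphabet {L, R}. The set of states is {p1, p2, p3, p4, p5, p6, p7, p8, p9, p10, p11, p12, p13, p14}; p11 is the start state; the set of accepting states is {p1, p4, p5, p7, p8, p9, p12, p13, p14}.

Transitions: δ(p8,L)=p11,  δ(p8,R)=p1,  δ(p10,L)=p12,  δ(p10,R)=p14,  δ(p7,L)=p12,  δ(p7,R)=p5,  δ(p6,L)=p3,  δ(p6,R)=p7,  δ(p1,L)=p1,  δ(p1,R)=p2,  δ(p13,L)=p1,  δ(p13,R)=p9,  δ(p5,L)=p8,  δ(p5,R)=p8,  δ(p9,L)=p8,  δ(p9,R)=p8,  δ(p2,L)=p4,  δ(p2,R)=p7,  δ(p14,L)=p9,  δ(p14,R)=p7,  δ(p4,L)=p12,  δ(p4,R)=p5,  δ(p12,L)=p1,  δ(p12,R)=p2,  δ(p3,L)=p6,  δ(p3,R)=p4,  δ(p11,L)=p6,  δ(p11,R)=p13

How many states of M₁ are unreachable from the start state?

No path from p11 leads to p10, p14; the other 12 states are all reachable.

2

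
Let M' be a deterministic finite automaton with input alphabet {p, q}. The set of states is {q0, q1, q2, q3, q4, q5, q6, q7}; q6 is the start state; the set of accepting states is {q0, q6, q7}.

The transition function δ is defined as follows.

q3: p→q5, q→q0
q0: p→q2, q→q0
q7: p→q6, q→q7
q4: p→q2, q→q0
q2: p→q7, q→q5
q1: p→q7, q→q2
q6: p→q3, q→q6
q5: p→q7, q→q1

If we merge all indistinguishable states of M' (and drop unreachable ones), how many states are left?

States {q4} cannot be reached from the start state, so discard them.
Start with accepting vs non-accepting: {q0,q6,q7} | {q1,q2,q3,q5}.
On input p, block {q0,q6,q7} splits into {q0,q6} and {q7}.
Refine {q1,q2,q3,q5} on symbol p: members go to different blocks, giving {q1,q2,q5} and {q3}.
On input p, block {q0,q6} splits into {q0} and {q6}.
The partition is now stable with 5 blocks: {q0} | {q1,q2,q5} | {q7} | {q3} | {q6}.

5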